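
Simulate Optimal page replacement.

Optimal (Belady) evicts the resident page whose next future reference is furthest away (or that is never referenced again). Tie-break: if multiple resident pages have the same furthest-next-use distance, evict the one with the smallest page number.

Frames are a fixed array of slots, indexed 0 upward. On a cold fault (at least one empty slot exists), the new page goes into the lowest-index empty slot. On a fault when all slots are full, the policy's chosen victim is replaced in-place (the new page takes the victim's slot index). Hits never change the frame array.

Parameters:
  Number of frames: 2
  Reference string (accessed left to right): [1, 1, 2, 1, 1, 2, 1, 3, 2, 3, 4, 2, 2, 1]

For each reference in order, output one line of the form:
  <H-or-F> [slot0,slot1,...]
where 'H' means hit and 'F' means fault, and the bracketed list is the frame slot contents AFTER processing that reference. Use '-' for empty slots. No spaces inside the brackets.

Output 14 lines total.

F [1,-]
H [1,-]
F [1,2]
H [1,2]
H [1,2]
H [1,2]
H [1,2]
F [3,2]
H [3,2]
H [3,2]
F [4,2]
H [4,2]
H [4,2]
F [4,1]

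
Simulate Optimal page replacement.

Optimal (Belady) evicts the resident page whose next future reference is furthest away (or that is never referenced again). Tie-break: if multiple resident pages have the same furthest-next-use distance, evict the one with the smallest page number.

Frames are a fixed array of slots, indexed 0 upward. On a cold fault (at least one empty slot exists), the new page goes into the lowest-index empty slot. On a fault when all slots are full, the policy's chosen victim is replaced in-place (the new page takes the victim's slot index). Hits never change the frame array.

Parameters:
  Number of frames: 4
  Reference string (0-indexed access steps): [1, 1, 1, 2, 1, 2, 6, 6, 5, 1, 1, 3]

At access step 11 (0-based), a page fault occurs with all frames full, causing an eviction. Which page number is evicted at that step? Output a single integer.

Step 0: ref 1 -> FAULT, frames=[1,-,-,-]
Step 1: ref 1 -> HIT, frames=[1,-,-,-]
Step 2: ref 1 -> HIT, frames=[1,-,-,-]
Step 3: ref 2 -> FAULT, frames=[1,2,-,-]
Step 4: ref 1 -> HIT, frames=[1,2,-,-]
Step 5: ref 2 -> HIT, frames=[1,2,-,-]
Step 6: ref 6 -> FAULT, frames=[1,2,6,-]
Step 7: ref 6 -> HIT, frames=[1,2,6,-]
Step 8: ref 5 -> FAULT, frames=[1,2,6,5]
Step 9: ref 1 -> HIT, frames=[1,2,6,5]
Step 10: ref 1 -> HIT, frames=[1,2,6,5]
Step 11: ref 3 -> FAULT, evict 1, frames=[3,2,6,5]
At step 11: evicted page 1

Answer: 1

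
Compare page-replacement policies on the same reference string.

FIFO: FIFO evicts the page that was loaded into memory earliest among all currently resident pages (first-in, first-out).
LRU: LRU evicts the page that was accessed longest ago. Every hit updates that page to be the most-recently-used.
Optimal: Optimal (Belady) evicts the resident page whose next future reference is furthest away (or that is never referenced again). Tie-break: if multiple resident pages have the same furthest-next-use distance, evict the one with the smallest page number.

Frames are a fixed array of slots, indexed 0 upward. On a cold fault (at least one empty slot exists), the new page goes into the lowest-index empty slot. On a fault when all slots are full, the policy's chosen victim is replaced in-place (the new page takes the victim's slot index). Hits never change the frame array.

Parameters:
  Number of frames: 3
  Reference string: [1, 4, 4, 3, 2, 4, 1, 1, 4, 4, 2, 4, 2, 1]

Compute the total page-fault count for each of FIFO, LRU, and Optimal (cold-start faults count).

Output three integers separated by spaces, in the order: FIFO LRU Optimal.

--- FIFO ---
  step 0: ref 1 -> FAULT, frames=[1,-,-] (faults so far: 1)
  step 1: ref 4 -> FAULT, frames=[1,4,-] (faults so far: 2)
  step 2: ref 4 -> HIT, frames=[1,4,-] (faults so far: 2)
  step 3: ref 3 -> FAULT, frames=[1,4,3] (faults so far: 3)
  step 4: ref 2 -> FAULT, evict 1, frames=[2,4,3] (faults so far: 4)
  step 5: ref 4 -> HIT, frames=[2,4,3] (faults so far: 4)
  step 6: ref 1 -> FAULT, evict 4, frames=[2,1,3] (faults so far: 5)
  step 7: ref 1 -> HIT, frames=[2,1,3] (faults so far: 5)
  step 8: ref 4 -> FAULT, evict 3, frames=[2,1,4] (faults so far: 6)
  step 9: ref 4 -> HIT, frames=[2,1,4] (faults so far: 6)
  step 10: ref 2 -> HIT, frames=[2,1,4] (faults so far: 6)
  step 11: ref 4 -> HIT, frames=[2,1,4] (faults so far: 6)
  step 12: ref 2 -> HIT, frames=[2,1,4] (faults so far: 6)
  step 13: ref 1 -> HIT, frames=[2,1,4] (faults so far: 6)
  FIFO total faults: 6
--- LRU ---
  step 0: ref 1 -> FAULT, frames=[1,-,-] (faults so far: 1)
  step 1: ref 4 -> FAULT, frames=[1,4,-] (faults so far: 2)
  step 2: ref 4 -> HIT, frames=[1,4,-] (faults so far: 2)
  step 3: ref 3 -> FAULT, frames=[1,4,3] (faults so far: 3)
  step 4: ref 2 -> FAULT, evict 1, frames=[2,4,3] (faults so far: 4)
  step 5: ref 4 -> HIT, frames=[2,4,3] (faults so far: 4)
  step 6: ref 1 -> FAULT, evict 3, frames=[2,4,1] (faults so far: 5)
  step 7: ref 1 -> HIT, frames=[2,4,1] (faults so far: 5)
  step 8: ref 4 -> HIT, frames=[2,4,1] (faults so far: 5)
  step 9: ref 4 -> HIT, frames=[2,4,1] (faults so far: 5)
  step 10: ref 2 -> HIT, frames=[2,4,1] (faults so far: 5)
  step 11: ref 4 -> HIT, frames=[2,4,1] (faults so far: 5)
  step 12: ref 2 -> HIT, frames=[2,4,1] (faults so far: 5)
  step 13: ref 1 -> HIT, frames=[2,4,1] (faults so far: 5)
  LRU total faults: 5
--- Optimal ---
  step 0: ref 1 -> FAULT, frames=[1,-,-] (faults so far: 1)
  step 1: ref 4 -> FAULT, frames=[1,4,-] (faults so far: 2)
  step 2: ref 4 -> HIT, frames=[1,4,-] (faults so far: 2)
  step 3: ref 3 -> FAULT, frames=[1,4,3] (faults so far: 3)
  step 4: ref 2 -> FAULT, evict 3, frames=[1,4,2] (faults so far: 4)
  step 5: ref 4 -> HIT, frames=[1,4,2] (faults so far: 4)
  step 6: ref 1 -> HIT, frames=[1,4,2] (faults so far: 4)
  step 7: ref 1 -> HIT, frames=[1,4,2] (faults so far: 4)
  step 8: ref 4 -> HIT, frames=[1,4,2] (faults so far: 4)
  step 9: ref 4 -> HIT, frames=[1,4,2] (faults so far: 4)
  step 10: ref 2 -> HIT, frames=[1,4,2] (faults so far: 4)
  step 11: ref 4 -> HIT, frames=[1,4,2] (faults so far: 4)
  step 12: ref 2 -> HIT, frames=[1,4,2] (faults so far: 4)
  step 13: ref 1 -> HIT, frames=[1,4,2] (faults so far: 4)
  Optimal total faults: 4

Answer: 6 5 4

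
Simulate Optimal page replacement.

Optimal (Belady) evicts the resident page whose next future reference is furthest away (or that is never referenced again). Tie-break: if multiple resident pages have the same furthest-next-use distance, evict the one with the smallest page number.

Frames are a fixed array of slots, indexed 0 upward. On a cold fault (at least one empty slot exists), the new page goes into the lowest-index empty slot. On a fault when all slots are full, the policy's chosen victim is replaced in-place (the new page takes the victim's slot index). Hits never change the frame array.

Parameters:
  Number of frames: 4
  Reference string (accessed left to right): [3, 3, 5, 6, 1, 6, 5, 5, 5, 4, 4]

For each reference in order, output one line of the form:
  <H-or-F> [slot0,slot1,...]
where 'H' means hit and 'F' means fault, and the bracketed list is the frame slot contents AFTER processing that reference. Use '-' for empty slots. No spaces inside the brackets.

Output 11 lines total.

F [3,-,-,-]
H [3,-,-,-]
F [3,5,-,-]
F [3,5,6,-]
F [3,5,6,1]
H [3,5,6,1]
H [3,5,6,1]
H [3,5,6,1]
H [3,5,6,1]
F [3,5,6,4]
H [3,5,6,4]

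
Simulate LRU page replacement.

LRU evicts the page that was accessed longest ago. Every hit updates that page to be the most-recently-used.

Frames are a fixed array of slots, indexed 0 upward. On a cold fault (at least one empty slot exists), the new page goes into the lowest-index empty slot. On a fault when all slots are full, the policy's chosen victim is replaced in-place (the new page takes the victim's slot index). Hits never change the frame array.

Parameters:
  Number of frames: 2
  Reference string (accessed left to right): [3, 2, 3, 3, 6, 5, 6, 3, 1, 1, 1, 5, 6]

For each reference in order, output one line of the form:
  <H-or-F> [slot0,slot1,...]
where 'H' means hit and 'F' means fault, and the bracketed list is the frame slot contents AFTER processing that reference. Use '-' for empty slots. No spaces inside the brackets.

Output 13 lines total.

F [3,-]
F [3,2]
H [3,2]
H [3,2]
F [3,6]
F [5,6]
H [5,6]
F [3,6]
F [3,1]
H [3,1]
H [3,1]
F [5,1]
F [5,6]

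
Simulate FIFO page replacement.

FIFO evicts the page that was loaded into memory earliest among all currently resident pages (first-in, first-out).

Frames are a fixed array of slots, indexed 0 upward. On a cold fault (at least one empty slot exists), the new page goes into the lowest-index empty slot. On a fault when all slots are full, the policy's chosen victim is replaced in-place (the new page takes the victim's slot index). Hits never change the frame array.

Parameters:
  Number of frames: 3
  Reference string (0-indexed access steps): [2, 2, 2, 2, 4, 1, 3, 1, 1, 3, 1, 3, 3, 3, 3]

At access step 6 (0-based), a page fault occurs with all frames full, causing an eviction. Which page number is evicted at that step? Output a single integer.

Answer: 2

Derivation:
Step 0: ref 2 -> FAULT, frames=[2,-,-]
Step 1: ref 2 -> HIT, frames=[2,-,-]
Step 2: ref 2 -> HIT, frames=[2,-,-]
Step 3: ref 2 -> HIT, frames=[2,-,-]
Step 4: ref 4 -> FAULT, frames=[2,4,-]
Step 5: ref 1 -> FAULT, frames=[2,4,1]
Step 6: ref 3 -> FAULT, evict 2, frames=[3,4,1]
At step 6: evicted page 2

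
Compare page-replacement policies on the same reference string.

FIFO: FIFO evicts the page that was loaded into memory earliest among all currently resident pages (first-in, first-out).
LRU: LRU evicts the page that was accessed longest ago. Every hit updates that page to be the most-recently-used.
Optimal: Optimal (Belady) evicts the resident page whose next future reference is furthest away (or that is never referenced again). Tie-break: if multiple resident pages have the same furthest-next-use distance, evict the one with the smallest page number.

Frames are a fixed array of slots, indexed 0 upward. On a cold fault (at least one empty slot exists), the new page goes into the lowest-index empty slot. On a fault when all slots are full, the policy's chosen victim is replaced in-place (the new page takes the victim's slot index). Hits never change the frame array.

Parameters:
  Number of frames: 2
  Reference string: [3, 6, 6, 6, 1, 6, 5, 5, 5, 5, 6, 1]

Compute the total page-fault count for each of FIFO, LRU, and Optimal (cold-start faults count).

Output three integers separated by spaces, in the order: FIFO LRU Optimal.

--- FIFO ---
  step 0: ref 3 -> FAULT, frames=[3,-] (faults so far: 1)
  step 1: ref 6 -> FAULT, frames=[3,6] (faults so far: 2)
  step 2: ref 6 -> HIT, frames=[3,6] (faults so far: 2)
  step 3: ref 6 -> HIT, frames=[3,6] (faults so far: 2)
  step 4: ref 1 -> FAULT, evict 3, frames=[1,6] (faults so far: 3)
  step 5: ref 6 -> HIT, frames=[1,6] (faults so far: 3)
  step 6: ref 5 -> FAULT, evict 6, frames=[1,5] (faults so far: 4)
  step 7: ref 5 -> HIT, frames=[1,5] (faults so far: 4)
  step 8: ref 5 -> HIT, frames=[1,5] (faults so far: 4)
  step 9: ref 5 -> HIT, frames=[1,5] (faults so far: 4)
  step 10: ref 6 -> FAULT, evict 1, frames=[6,5] (faults so far: 5)
  step 11: ref 1 -> FAULT, evict 5, frames=[6,1] (faults so far: 6)
  FIFO total faults: 6
--- LRU ---
  step 0: ref 3 -> FAULT, frames=[3,-] (faults so far: 1)
  step 1: ref 6 -> FAULT, frames=[3,6] (faults so far: 2)
  step 2: ref 6 -> HIT, frames=[3,6] (faults so far: 2)
  step 3: ref 6 -> HIT, frames=[3,6] (faults so far: 2)
  step 4: ref 1 -> FAULT, evict 3, frames=[1,6] (faults so far: 3)
  step 5: ref 6 -> HIT, frames=[1,6] (faults so far: 3)
  step 6: ref 5 -> FAULT, evict 1, frames=[5,6] (faults so far: 4)
  step 7: ref 5 -> HIT, frames=[5,6] (faults so far: 4)
  step 8: ref 5 -> HIT, frames=[5,6] (faults so far: 4)
  step 9: ref 5 -> HIT, frames=[5,6] (faults so far: 4)
  step 10: ref 6 -> HIT, frames=[5,6] (faults so far: 4)
  step 11: ref 1 -> FAULT, evict 5, frames=[1,6] (faults so far: 5)
  LRU total faults: 5
--- Optimal ---
  step 0: ref 3 -> FAULT, frames=[3,-] (faults so far: 1)
  step 1: ref 6 -> FAULT, frames=[3,6] (faults so far: 2)
  step 2: ref 6 -> HIT, frames=[3,6] (faults so far: 2)
  step 3: ref 6 -> HIT, frames=[3,6] (faults so far: 2)
  step 4: ref 1 -> FAULT, evict 3, frames=[1,6] (faults so far: 3)
  step 5: ref 6 -> HIT, frames=[1,6] (faults so far: 3)
  step 6: ref 5 -> FAULT, evict 1, frames=[5,6] (faults so far: 4)
  step 7: ref 5 -> HIT, frames=[5,6] (faults so far: 4)
  step 8: ref 5 -> HIT, frames=[5,6] (faults so far: 4)
  step 9: ref 5 -> HIT, frames=[5,6] (faults so far: 4)
  step 10: ref 6 -> HIT, frames=[5,6] (faults so far: 4)
  step 11: ref 1 -> FAULT, evict 5, frames=[1,6] (faults so far: 5)
  Optimal total faults: 5

Answer: 6 5 5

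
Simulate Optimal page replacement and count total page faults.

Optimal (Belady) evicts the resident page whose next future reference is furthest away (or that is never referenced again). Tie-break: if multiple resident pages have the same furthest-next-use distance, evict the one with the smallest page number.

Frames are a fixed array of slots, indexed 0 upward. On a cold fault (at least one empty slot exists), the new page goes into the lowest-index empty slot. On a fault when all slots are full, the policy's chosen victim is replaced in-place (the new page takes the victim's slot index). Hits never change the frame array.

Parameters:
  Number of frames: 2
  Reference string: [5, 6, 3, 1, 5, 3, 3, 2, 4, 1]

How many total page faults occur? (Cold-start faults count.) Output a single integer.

Step 0: ref 5 → FAULT, frames=[5,-]
Step 1: ref 6 → FAULT, frames=[5,6]
Step 2: ref 3 → FAULT (evict 6), frames=[5,3]
Step 3: ref 1 → FAULT (evict 3), frames=[5,1]
Step 4: ref 5 → HIT, frames=[5,1]
Step 5: ref 3 → FAULT (evict 5), frames=[3,1]
Step 6: ref 3 → HIT, frames=[3,1]
Step 7: ref 2 → FAULT (evict 3), frames=[2,1]
Step 8: ref 4 → FAULT (evict 2), frames=[4,1]
Step 9: ref 1 → HIT, frames=[4,1]
Total faults: 7

Answer: 7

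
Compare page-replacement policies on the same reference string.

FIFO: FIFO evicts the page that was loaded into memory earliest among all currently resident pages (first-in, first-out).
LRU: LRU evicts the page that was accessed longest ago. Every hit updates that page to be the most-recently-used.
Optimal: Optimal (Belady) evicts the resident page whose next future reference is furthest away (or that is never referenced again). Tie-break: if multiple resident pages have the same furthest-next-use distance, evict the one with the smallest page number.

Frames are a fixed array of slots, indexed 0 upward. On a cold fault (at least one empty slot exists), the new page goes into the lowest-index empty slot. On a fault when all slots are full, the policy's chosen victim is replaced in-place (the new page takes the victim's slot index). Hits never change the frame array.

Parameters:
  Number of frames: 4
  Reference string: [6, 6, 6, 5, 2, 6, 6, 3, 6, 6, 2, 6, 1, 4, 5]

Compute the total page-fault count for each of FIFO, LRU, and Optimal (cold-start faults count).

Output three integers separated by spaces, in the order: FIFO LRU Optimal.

Answer: 7 7 6

Derivation:
--- FIFO ---
  step 0: ref 6 -> FAULT, frames=[6,-,-,-] (faults so far: 1)
  step 1: ref 6 -> HIT, frames=[6,-,-,-] (faults so far: 1)
  step 2: ref 6 -> HIT, frames=[6,-,-,-] (faults so far: 1)
  step 3: ref 5 -> FAULT, frames=[6,5,-,-] (faults so far: 2)
  step 4: ref 2 -> FAULT, frames=[6,5,2,-] (faults so far: 3)
  step 5: ref 6 -> HIT, frames=[6,5,2,-] (faults so far: 3)
  step 6: ref 6 -> HIT, frames=[6,5,2,-] (faults so far: 3)
  step 7: ref 3 -> FAULT, frames=[6,5,2,3] (faults so far: 4)
  step 8: ref 6 -> HIT, frames=[6,5,2,3] (faults so far: 4)
  step 9: ref 6 -> HIT, frames=[6,5,2,3] (faults so far: 4)
  step 10: ref 2 -> HIT, frames=[6,5,2,3] (faults so far: 4)
  step 11: ref 6 -> HIT, frames=[6,5,2,3] (faults so far: 4)
  step 12: ref 1 -> FAULT, evict 6, frames=[1,5,2,3] (faults so far: 5)
  step 13: ref 4 -> FAULT, evict 5, frames=[1,4,2,3] (faults so far: 6)
  step 14: ref 5 -> FAULT, evict 2, frames=[1,4,5,3] (faults so far: 7)
  FIFO total faults: 7
--- LRU ---
  step 0: ref 6 -> FAULT, frames=[6,-,-,-] (faults so far: 1)
  step 1: ref 6 -> HIT, frames=[6,-,-,-] (faults so far: 1)
  step 2: ref 6 -> HIT, frames=[6,-,-,-] (faults so far: 1)
  step 3: ref 5 -> FAULT, frames=[6,5,-,-] (faults so far: 2)
  step 4: ref 2 -> FAULT, frames=[6,5,2,-] (faults so far: 3)
  step 5: ref 6 -> HIT, frames=[6,5,2,-] (faults so far: 3)
  step 6: ref 6 -> HIT, frames=[6,5,2,-] (faults so far: 3)
  step 7: ref 3 -> FAULT, frames=[6,5,2,3] (faults so far: 4)
  step 8: ref 6 -> HIT, frames=[6,5,2,3] (faults so far: 4)
  step 9: ref 6 -> HIT, frames=[6,5,2,3] (faults so far: 4)
  step 10: ref 2 -> HIT, frames=[6,5,2,3] (faults so far: 4)
  step 11: ref 6 -> HIT, frames=[6,5,2,3] (faults so far: 4)
  step 12: ref 1 -> FAULT, evict 5, frames=[6,1,2,3] (faults so far: 5)
  step 13: ref 4 -> FAULT, evict 3, frames=[6,1,2,4] (faults so far: 6)
  step 14: ref 5 -> FAULT, evict 2, frames=[6,1,5,4] (faults so far: 7)
  LRU total faults: 7
--- Optimal ---
  step 0: ref 6 -> FAULT, frames=[6,-,-,-] (faults so far: 1)
  step 1: ref 6 -> HIT, frames=[6,-,-,-] (faults so far: 1)
  step 2: ref 6 -> HIT, frames=[6,-,-,-] (faults so far: 1)
  step 3: ref 5 -> FAULT, frames=[6,5,-,-] (faults so far: 2)
  step 4: ref 2 -> FAULT, frames=[6,5,2,-] (faults so far: 3)
  step 5: ref 6 -> HIT, frames=[6,5,2,-] (faults so far: 3)
  step 6: ref 6 -> HIT, frames=[6,5,2,-] (faults so far: 3)
  step 7: ref 3 -> FAULT, frames=[6,5,2,3] (faults so far: 4)
  step 8: ref 6 -> HIT, frames=[6,5,2,3] (faults so far: 4)
  step 9: ref 6 -> HIT, frames=[6,5,2,3] (faults so far: 4)
  step 10: ref 2 -> HIT, frames=[6,5,2,3] (faults so far: 4)
  step 11: ref 6 -> HIT, frames=[6,5,2,3] (faults so far: 4)
  step 12: ref 1 -> FAULT, evict 2, frames=[6,5,1,3] (faults so far: 5)
  step 13: ref 4 -> FAULT, evict 1, frames=[6,5,4,3] (faults so far: 6)
  step 14: ref 5 -> HIT, frames=[6,5,4,3] (faults so far: 6)
  Optimal total faults: 6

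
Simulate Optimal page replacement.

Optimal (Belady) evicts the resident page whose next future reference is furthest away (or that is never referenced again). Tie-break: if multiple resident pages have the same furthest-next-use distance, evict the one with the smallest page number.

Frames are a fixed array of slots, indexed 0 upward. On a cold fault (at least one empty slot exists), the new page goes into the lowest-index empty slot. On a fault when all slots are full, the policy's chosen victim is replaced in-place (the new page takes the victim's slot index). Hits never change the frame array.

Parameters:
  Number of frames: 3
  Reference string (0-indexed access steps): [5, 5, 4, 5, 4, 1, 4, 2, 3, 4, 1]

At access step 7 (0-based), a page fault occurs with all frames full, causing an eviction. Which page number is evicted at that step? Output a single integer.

Step 0: ref 5 -> FAULT, frames=[5,-,-]
Step 1: ref 5 -> HIT, frames=[5,-,-]
Step 2: ref 4 -> FAULT, frames=[5,4,-]
Step 3: ref 5 -> HIT, frames=[5,4,-]
Step 4: ref 4 -> HIT, frames=[5,4,-]
Step 5: ref 1 -> FAULT, frames=[5,4,1]
Step 6: ref 4 -> HIT, frames=[5,4,1]
Step 7: ref 2 -> FAULT, evict 5, frames=[2,4,1]
At step 7: evicted page 5

Answer: 5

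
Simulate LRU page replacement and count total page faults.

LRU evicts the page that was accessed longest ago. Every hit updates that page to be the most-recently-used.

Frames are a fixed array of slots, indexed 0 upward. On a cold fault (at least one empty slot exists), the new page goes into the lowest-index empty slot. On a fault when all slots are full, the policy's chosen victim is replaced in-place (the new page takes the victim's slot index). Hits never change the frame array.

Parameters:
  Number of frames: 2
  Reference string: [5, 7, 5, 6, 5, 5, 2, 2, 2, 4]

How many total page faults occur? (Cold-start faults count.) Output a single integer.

Step 0: ref 5 → FAULT, frames=[5,-]
Step 1: ref 7 → FAULT, frames=[5,7]
Step 2: ref 5 → HIT, frames=[5,7]
Step 3: ref 6 → FAULT (evict 7), frames=[5,6]
Step 4: ref 5 → HIT, frames=[5,6]
Step 5: ref 5 → HIT, frames=[5,6]
Step 6: ref 2 → FAULT (evict 6), frames=[5,2]
Step 7: ref 2 → HIT, frames=[5,2]
Step 8: ref 2 → HIT, frames=[5,2]
Step 9: ref 4 → FAULT (evict 5), frames=[4,2]
Total faults: 5

Answer: 5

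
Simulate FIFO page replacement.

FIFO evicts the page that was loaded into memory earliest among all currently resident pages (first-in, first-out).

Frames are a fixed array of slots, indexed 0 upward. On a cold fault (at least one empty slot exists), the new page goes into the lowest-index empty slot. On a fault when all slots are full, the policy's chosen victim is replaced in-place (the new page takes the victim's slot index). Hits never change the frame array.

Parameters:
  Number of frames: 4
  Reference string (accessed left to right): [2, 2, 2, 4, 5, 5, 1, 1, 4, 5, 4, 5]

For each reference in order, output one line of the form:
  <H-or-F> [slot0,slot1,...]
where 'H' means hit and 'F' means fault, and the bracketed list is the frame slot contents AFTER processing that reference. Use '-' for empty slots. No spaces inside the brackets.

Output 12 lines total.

F [2,-,-,-]
H [2,-,-,-]
H [2,-,-,-]
F [2,4,-,-]
F [2,4,5,-]
H [2,4,5,-]
F [2,4,5,1]
H [2,4,5,1]
H [2,4,5,1]
H [2,4,5,1]
H [2,4,5,1]
H [2,4,5,1]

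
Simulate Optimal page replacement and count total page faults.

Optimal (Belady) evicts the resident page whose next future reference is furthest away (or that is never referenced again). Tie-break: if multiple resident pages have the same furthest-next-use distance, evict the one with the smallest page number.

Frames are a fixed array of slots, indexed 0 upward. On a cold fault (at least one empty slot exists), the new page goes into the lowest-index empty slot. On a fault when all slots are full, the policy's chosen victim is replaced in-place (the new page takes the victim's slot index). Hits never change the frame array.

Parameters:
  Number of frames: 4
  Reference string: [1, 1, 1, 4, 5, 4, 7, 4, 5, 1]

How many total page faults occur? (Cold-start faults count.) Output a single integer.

Answer: 4

Derivation:
Step 0: ref 1 → FAULT, frames=[1,-,-,-]
Step 1: ref 1 → HIT, frames=[1,-,-,-]
Step 2: ref 1 → HIT, frames=[1,-,-,-]
Step 3: ref 4 → FAULT, frames=[1,4,-,-]
Step 4: ref 5 → FAULT, frames=[1,4,5,-]
Step 5: ref 4 → HIT, frames=[1,4,5,-]
Step 6: ref 7 → FAULT, frames=[1,4,5,7]
Step 7: ref 4 → HIT, frames=[1,4,5,7]
Step 8: ref 5 → HIT, frames=[1,4,5,7]
Step 9: ref 1 → HIT, frames=[1,4,5,7]
Total faults: 4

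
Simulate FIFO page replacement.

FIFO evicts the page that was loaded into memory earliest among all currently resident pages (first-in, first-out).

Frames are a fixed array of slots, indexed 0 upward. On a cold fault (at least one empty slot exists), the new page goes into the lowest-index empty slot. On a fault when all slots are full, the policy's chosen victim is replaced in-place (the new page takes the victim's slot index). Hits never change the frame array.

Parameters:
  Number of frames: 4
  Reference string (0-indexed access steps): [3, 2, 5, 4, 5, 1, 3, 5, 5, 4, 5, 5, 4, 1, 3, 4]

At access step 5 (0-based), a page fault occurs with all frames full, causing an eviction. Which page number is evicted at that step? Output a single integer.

Answer: 3

Derivation:
Step 0: ref 3 -> FAULT, frames=[3,-,-,-]
Step 1: ref 2 -> FAULT, frames=[3,2,-,-]
Step 2: ref 5 -> FAULT, frames=[3,2,5,-]
Step 3: ref 4 -> FAULT, frames=[3,2,5,4]
Step 4: ref 5 -> HIT, frames=[3,2,5,4]
Step 5: ref 1 -> FAULT, evict 3, frames=[1,2,5,4]
At step 5: evicted page 3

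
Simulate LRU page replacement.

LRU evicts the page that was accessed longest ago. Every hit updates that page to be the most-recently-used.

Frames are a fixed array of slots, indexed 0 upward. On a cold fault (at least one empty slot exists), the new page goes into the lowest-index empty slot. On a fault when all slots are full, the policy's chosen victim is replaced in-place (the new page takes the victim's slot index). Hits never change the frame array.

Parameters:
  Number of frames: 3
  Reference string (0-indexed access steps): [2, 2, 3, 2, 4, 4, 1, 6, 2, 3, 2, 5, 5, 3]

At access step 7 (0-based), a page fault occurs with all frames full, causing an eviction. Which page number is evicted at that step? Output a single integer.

Answer: 2

Derivation:
Step 0: ref 2 -> FAULT, frames=[2,-,-]
Step 1: ref 2 -> HIT, frames=[2,-,-]
Step 2: ref 3 -> FAULT, frames=[2,3,-]
Step 3: ref 2 -> HIT, frames=[2,3,-]
Step 4: ref 4 -> FAULT, frames=[2,3,4]
Step 5: ref 4 -> HIT, frames=[2,3,4]
Step 6: ref 1 -> FAULT, evict 3, frames=[2,1,4]
Step 7: ref 6 -> FAULT, evict 2, frames=[6,1,4]
At step 7: evicted page 2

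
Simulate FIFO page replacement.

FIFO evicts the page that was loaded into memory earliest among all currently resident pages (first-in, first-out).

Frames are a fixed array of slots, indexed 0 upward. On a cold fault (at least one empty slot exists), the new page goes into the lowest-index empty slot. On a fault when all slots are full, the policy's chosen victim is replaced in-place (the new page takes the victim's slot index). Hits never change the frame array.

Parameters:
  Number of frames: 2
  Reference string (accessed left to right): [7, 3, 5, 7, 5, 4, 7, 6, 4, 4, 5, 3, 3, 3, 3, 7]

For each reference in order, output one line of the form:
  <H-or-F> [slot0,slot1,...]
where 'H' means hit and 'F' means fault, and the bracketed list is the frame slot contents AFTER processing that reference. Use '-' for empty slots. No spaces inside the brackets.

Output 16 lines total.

F [7,-]
F [7,3]
F [5,3]
F [5,7]
H [5,7]
F [4,7]
H [4,7]
F [4,6]
H [4,6]
H [4,6]
F [5,6]
F [5,3]
H [5,3]
H [5,3]
H [5,3]
F [7,3]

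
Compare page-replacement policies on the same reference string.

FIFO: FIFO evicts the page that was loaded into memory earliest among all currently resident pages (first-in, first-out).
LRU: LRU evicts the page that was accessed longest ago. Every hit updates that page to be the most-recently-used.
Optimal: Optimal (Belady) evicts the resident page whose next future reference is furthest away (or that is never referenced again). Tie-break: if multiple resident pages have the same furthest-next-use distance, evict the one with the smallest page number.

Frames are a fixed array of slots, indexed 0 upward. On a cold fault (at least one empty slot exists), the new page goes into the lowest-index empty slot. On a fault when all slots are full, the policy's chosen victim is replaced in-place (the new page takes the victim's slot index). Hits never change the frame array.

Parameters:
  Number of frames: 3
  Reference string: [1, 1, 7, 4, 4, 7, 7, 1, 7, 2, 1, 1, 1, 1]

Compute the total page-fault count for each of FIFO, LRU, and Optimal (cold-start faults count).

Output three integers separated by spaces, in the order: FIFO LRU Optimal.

--- FIFO ---
  step 0: ref 1 -> FAULT, frames=[1,-,-] (faults so far: 1)
  step 1: ref 1 -> HIT, frames=[1,-,-] (faults so far: 1)
  step 2: ref 7 -> FAULT, frames=[1,7,-] (faults so far: 2)
  step 3: ref 4 -> FAULT, frames=[1,7,4] (faults so far: 3)
  step 4: ref 4 -> HIT, frames=[1,7,4] (faults so far: 3)
  step 5: ref 7 -> HIT, frames=[1,7,4] (faults so far: 3)
  step 6: ref 7 -> HIT, frames=[1,7,4] (faults so far: 3)
  step 7: ref 1 -> HIT, frames=[1,7,4] (faults so far: 3)
  step 8: ref 7 -> HIT, frames=[1,7,4] (faults so far: 3)
  step 9: ref 2 -> FAULT, evict 1, frames=[2,7,4] (faults so far: 4)
  step 10: ref 1 -> FAULT, evict 7, frames=[2,1,4] (faults so far: 5)
  step 11: ref 1 -> HIT, frames=[2,1,4] (faults so far: 5)
  step 12: ref 1 -> HIT, frames=[2,1,4] (faults so far: 5)
  step 13: ref 1 -> HIT, frames=[2,1,4] (faults so far: 5)
  FIFO total faults: 5
--- LRU ---
  step 0: ref 1 -> FAULT, frames=[1,-,-] (faults so far: 1)
  step 1: ref 1 -> HIT, frames=[1,-,-] (faults so far: 1)
  step 2: ref 7 -> FAULT, frames=[1,7,-] (faults so far: 2)
  step 3: ref 4 -> FAULT, frames=[1,7,4] (faults so far: 3)
  step 4: ref 4 -> HIT, frames=[1,7,4] (faults so far: 3)
  step 5: ref 7 -> HIT, frames=[1,7,4] (faults so far: 3)
  step 6: ref 7 -> HIT, frames=[1,7,4] (faults so far: 3)
  step 7: ref 1 -> HIT, frames=[1,7,4] (faults so far: 3)
  step 8: ref 7 -> HIT, frames=[1,7,4] (faults so far: 3)
  step 9: ref 2 -> FAULT, evict 4, frames=[1,7,2] (faults so far: 4)
  step 10: ref 1 -> HIT, frames=[1,7,2] (faults so far: 4)
  step 11: ref 1 -> HIT, frames=[1,7,2] (faults so far: 4)
  step 12: ref 1 -> HIT, frames=[1,7,2] (faults so far: 4)
  step 13: ref 1 -> HIT, frames=[1,7,2] (faults so far: 4)
  LRU total faults: 4
--- Optimal ---
  step 0: ref 1 -> FAULT, frames=[1,-,-] (faults so far: 1)
  step 1: ref 1 -> HIT, frames=[1,-,-] (faults so far: 1)
  step 2: ref 7 -> FAULT, frames=[1,7,-] (faults so far: 2)
  step 3: ref 4 -> FAULT, frames=[1,7,4] (faults so far: 3)
  step 4: ref 4 -> HIT, frames=[1,7,4] (faults so far: 3)
  step 5: ref 7 -> HIT, frames=[1,7,4] (faults so far: 3)
  step 6: ref 7 -> HIT, frames=[1,7,4] (faults so far: 3)
  step 7: ref 1 -> HIT, frames=[1,7,4] (faults so far: 3)
  step 8: ref 7 -> HIT, frames=[1,7,4] (faults so far: 3)
  step 9: ref 2 -> FAULT, evict 4, frames=[1,7,2] (faults so far: 4)
  step 10: ref 1 -> HIT, frames=[1,7,2] (faults so far: 4)
  step 11: ref 1 -> HIT, frames=[1,7,2] (faults so far: 4)
  step 12: ref 1 -> HIT, frames=[1,7,2] (faults so far: 4)
  step 13: ref 1 -> HIT, frames=[1,7,2] (faults so far: 4)
  Optimal total faults: 4

Answer: 5 4 4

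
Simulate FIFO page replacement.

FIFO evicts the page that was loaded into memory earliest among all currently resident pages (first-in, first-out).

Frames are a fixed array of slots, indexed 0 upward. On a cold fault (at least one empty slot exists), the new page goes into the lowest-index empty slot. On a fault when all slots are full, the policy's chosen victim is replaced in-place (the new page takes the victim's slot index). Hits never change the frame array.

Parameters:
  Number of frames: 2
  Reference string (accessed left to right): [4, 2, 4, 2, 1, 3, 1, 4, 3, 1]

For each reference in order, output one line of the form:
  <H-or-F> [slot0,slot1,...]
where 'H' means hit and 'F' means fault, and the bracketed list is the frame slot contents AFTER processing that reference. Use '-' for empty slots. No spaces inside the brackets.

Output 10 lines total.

F [4,-]
F [4,2]
H [4,2]
H [4,2]
F [1,2]
F [1,3]
H [1,3]
F [4,3]
H [4,3]
F [4,1]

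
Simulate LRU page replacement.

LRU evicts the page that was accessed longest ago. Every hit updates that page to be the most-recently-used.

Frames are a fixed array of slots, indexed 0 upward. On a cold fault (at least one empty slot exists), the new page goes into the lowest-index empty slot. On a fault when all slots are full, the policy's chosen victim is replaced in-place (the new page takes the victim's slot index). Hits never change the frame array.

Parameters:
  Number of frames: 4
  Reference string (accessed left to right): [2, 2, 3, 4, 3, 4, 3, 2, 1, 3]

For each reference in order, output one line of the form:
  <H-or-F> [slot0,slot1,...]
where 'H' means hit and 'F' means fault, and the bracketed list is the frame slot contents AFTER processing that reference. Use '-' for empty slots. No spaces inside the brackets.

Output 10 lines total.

F [2,-,-,-]
H [2,-,-,-]
F [2,3,-,-]
F [2,3,4,-]
H [2,3,4,-]
H [2,3,4,-]
H [2,3,4,-]
H [2,3,4,-]
F [2,3,4,1]
H [2,3,4,1]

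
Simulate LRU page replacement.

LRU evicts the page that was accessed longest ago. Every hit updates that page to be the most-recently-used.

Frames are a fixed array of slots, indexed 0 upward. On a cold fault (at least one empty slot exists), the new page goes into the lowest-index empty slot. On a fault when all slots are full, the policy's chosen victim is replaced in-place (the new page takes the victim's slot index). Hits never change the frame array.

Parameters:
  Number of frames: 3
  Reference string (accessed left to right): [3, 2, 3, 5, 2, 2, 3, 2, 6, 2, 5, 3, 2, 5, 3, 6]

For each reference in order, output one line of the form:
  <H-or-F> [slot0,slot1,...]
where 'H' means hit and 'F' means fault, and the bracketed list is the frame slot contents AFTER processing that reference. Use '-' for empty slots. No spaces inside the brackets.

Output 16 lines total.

F [3,-,-]
F [3,2,-]
H [3,2,-]
F [3,2,5]
H [3,2,5]
H [3,2,5]
H [3,2,5]
H [3,2,5]
F [3,2,6]
H [3,2,6]
F [5,2,6]
F [5,2,3]
H [5,2,3]
H [5,2,3]
H [5,2,3]
F [5,6,3]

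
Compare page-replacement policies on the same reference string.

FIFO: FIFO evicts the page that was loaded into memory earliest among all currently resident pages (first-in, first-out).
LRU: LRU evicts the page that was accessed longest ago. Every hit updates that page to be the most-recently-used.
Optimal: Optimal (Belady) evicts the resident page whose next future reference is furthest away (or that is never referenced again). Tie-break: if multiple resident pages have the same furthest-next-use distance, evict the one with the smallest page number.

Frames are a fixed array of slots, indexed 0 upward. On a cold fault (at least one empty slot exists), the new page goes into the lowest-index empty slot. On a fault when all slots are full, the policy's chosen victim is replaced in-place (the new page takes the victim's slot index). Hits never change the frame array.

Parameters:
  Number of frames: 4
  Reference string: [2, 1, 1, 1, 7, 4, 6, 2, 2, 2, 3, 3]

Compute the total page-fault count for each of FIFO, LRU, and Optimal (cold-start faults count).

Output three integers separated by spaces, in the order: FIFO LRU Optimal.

--- FIFO ---
  step 0: ref 2 -> FAULT, frames=[2,-,-,-] (faults so far: 1)
  step 1: ref 1 -> FAULT, frames=[2,1,-,-] (faults so far: 2)
  step 2: ref 1 -> HIT, frames=[2,1,-,-] (faults so far: 2)
  step 3: ref 1 -> HIT, frames=[2,1,-,-] (faults so far: 2)
  step 4: ref 7 -> FAULT, frames=[2,1,7,-] (faults so far: 3)
  step 5: ref 4 -> FAULT, frames=[2,1,7,4] (faults so far: 4)
  step 6: ref 6 -> FAULT, evict 2, frames=[6,1,7,4] (faults so far: 5)
  step 7: ref 2 -> FAULT, evict 1, frames=[6,2,7,4] (faults so far: 6)
  step 8: ref 2 -> HIT, frames=[6,2,7,4] (faults so far: 6)
  step 9: ref 2 -> HIT, frames=[6,2,7,4] (faults so far: 6)
  step 10: ref 3 -> FAULT, evict 7, frames=[6,2,3,4] (faults so far: 7)
  step 11: ref 3 -> HIT, frames=[6,2,3,4] (faults so far: 7)
  FIFO total faults: 7
--- LRU ---
  step 0: ref 2 -> FAULT, frames=[2,-,-,-] (faults so far: 1)
  step 1: ref 1 -> FAULT, frames=[2,1,-,-] (faults so far: 2)
  step 2: ref 1 -> HIT, frames=[2,1,-,-] (faults so far: 2)
  step 3: ref 1 -> HIT, frames=[2,1,-,-] (faults so far: 2)
  step 4: ref 7 -> FAULT, frames=[2,1,7,-] (faults so far: 3)
  step 5: ref 4 -> FAULT, frames=[2,1,7,4] (faults so far: 4)
  step 6: ref 6 -> FAULT, evict 2, frames=[6,1,7,4] (faults so far: 5)
  step 7: ref 2 -> FAULT, evict 1, frames=[6,2,7,4] (faults so far: 6)
  step 8: ref 2 -> HIT, frames=[6,2,7,4] (faults so far: 6)
  step 9: ref 2 -> HIT, frames=[6,2,7,4] (faults so far: 6)
  step 10: ref 3 -> FAULT, evict 7, frames=[6,2,3,4] (faults so far: 7)
  step 11: ref 3 -> HIT, frames=[6,2,3,4] (faults so far: 7)
  LRU total faults: 7
--- Optimal ---
  step 0: ref 2 -> FAULT, frames=[2,-,-,-] (faults so far: 1)
  step 1: ref 1 -> FAULT, frames=[2,1,-,-] (faults so far: 2)
  step 2: ref 1 -> HIT, frames=[2,1,-,-] (faults so far: 2)
  step 3: ref 1 -> HIT, frames=[2,1,-,-] (faults so far: 2)
  step 4: ref 7 -> FAULT, frames=[2,1,7,-] (faults so far: 3)
  step 5: ref 4 -> FAULT, frames=[2,1,7,4] (faults so far: 4)
  step 6: ref 6 -> FAULT, evict 1, frames=[2,6,7,4] (faults so far: 5)
  step 7: ref 2 -> HIT, frames=[2,6,7,4] (faults so far: 5)
  step 8: ref 2 -> HIT, frames=[2,6,7,4] (faults so far: 5)
  step 9: ref 2 -> HIT, frames=[2,6,7,4] (faults so far: 5)
  step 10: ref 3 -> FAULT, evict 2, frames=[3,6,7,4] (faults so far: 6)
  step 11: ref 3 -> HIT, frames=[3,6,7,4] (faults so far: 6)
  Optimal total faults: 6

Answer: 7 7 6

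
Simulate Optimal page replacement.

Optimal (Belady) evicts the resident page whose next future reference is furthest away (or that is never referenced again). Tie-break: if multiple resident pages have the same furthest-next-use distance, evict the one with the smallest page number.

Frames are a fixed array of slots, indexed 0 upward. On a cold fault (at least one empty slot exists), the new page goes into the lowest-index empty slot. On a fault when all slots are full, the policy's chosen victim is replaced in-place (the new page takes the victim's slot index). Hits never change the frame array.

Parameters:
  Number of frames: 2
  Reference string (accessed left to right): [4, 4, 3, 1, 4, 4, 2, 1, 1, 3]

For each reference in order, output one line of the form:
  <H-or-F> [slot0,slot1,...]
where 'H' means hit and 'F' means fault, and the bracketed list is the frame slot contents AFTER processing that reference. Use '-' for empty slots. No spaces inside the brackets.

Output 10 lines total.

F [4,-]
H [4,-]
F [4,3]
F [4,1]
H [4,1]
H [4,1]
F [2,1]
H [2,1]
H [2,1]
F [2,3]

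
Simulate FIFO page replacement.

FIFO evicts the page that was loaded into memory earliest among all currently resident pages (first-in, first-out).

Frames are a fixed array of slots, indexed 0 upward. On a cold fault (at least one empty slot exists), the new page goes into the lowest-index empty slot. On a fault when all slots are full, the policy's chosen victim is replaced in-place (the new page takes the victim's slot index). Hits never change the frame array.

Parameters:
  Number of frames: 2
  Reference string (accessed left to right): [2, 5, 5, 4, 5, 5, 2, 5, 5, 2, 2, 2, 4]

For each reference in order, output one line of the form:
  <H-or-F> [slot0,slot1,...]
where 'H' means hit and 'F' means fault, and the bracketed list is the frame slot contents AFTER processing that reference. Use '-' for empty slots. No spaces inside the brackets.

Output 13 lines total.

F [2,-]
F [2,5]
H [2,5]
F [4,5]
H [4,5]
H [4,5]
F [4,2]
F [5,2]
H [5,2]
H [5,2]
H [5,2]
H [5,2]
F [5,4]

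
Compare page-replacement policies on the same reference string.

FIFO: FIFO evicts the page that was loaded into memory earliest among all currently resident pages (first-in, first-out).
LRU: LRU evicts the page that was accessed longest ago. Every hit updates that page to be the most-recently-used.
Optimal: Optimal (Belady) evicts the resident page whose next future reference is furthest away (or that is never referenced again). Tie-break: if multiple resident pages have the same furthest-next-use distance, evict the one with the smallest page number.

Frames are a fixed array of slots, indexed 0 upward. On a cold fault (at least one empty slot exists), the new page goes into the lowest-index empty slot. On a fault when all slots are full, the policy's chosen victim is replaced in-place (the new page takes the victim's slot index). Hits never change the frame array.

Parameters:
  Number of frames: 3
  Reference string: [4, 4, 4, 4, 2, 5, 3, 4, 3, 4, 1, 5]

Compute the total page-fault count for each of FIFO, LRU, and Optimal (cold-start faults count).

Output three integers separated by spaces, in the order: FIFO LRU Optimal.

Answer: 7 7 5

Derivation:
--- FIFO ---
  step 0: ref 4 -> FAULT, frames=[4,-,-] (faults so far: 1)
  step 1: ref 4 -> HIT, frames=[4,-,-] (faults so far: 1)
  step 2: ref 4 -> HIT, frames=[4,-,-] (faults so far: 1)
  step 3: ref 4 -> HIT, frames=[4,-,-] (faults so far: 1)
  step 4: ref 2 -> FAULT, frames=[4,2,-] (faults so far: 2)
  step 5: ref 5 -> FAULT, frames=[4,2,5] (faults so far: 3)
  step 6: ref 3 -> FAULT, evict 4, frames=[3,2,5] (faults so far: 4)
  step 7: ref 4 -> FAULT, evict 2, frames=[3,4,5] (faults so far: 5)
  step 8: ref 3 -> HIT, frames=[3,4,5] (faults so far: 5)
  step 9: ref 4 -> HIT, frames=[3,4,5] (faults so far: 5)
  step 10: ref 1 -> FAULT, evict 5, frames=[3,4,1] (faults so far: 6)
  step 11: ref 5 -> FAULT, evict 3, frames=[5,4,1] (faults so far: 7)
  FIFO total faults: 7
--- LRU ---
  step 0: ref 4 -> FAULT, frames=[4,-,-] (faults so far: 1)
  step 1: ref 4 -> HIT, frames=[4,-,-] (faults so far: 1)
  step 2: ref 4 -> HIT, frames=[4,-,-] (faults so far: 1)
  step 3: ref 4 -> HIT, frames=[4,-,-] (faults so far: 1)
  step 4: ref 2 -> FAULT, frames=[4,2,-] (faults so far: 2)
  step 5: ref 5 -> FAULT, frames=[4,2,5] (faults so far: 3)
  step 6: ref 3 -> FAULT, evict 4, frames=[3,2,5] (faults so far: 4)
  step 7: ref 4 -> FAULT, evict 2, frames=[3,4,5] (faults so far: 5)
  step 8: ref 3 -> HIT, frames=[3,4,5] (faults so far: 5)
  step 9: ref 4 -> HIT, frames=[3,4,5] (faults so far: 5)
  step 10: ref 1 -> FAULT, evict 5, frames=[3,4,1] (faults so far: 6)
  step 11: ref 5 -> FAULT, evict 3, frames=[5,4,1] (faults so far: 7)
  LRU total faults: 7
--- Optimal ---
  step 0: ref 4 -> FAULT, frames=[4,-,-] (faults so far: 1)
  step 1: ref 4 -> HIT, frames=[4,-,-] (faults so far: 1)
  step 2: ref 4 -> HIT, frames=[4,-,-] (faults so far: 1)
  step 3: ref 4 -> HIT, frames=[4,-,-] (faults so far: 1)
  step 4: ref 2 -> FAULT, frames=[4,2,-] (faults so far: 2)
  step 5: ref 5 -> FAULT, frames=[4,2,5] (faults so far: 3)
  step 6: ref 3 -> FAULT, evict 2, frames=[4,3,5] (faults so far: 4)
  step 7: ref 4 -> HIT, frames=[4,3,5] (faults so far: 4)
  step 8: ref 3 -> HIT, frames=[4,3,5] (faults so far: 4)
  step 9: ref 4 -> HIT, frames=[4,3,5] (faults so far: 4)
  step 10: ref 1 -> FAULT, evict 3, frames=[4,1,5] (faults so far: 5)
  step 11: ref 5 -> HIT, frames=[4,1,5] (faults so far: 5)
  Optimal total faults: 5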